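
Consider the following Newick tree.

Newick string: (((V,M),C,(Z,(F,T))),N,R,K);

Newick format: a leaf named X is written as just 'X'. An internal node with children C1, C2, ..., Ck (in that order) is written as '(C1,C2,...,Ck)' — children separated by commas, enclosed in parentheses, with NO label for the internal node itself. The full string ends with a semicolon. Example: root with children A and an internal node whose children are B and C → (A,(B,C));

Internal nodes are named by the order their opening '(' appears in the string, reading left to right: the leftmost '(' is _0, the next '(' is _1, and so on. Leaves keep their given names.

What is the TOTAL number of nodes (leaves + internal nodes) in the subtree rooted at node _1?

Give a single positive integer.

Answer: 10

Derivation:
Newick: (((V,M),C,(Z,(F,T))),N,R,K);
Locate _1: it is the '(' at position 1 (the 2nd '(' reading left to right).
Query: subtree rooted at _1
_1: subtree_size = 1 + 9
  _2: subtree_size = 1 + 2
    V: subtree_size = 1 + 0
    M: subtree_size = 1 + 0
  C: subtree_size = 1 + 0
  _3: subtree_size = 1 + 4
    Z: subtree_size = 1 + 0
    _4: subtree_size = 1 + 2
      F: subtree_size = 1 + 0
      T: subtree_size = 1 + 0
Total subtree size of _1: 10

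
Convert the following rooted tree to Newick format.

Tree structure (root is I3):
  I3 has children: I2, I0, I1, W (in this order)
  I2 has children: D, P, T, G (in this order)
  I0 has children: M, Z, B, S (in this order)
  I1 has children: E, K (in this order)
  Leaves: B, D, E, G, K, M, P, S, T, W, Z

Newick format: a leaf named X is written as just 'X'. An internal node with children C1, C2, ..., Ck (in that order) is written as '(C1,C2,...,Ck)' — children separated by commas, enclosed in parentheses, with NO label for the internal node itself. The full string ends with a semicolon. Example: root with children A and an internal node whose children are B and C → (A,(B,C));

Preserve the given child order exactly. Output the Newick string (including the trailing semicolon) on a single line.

internal I3 with children ['I2', 'I0', 'I1', 'W']
  internal I2 with children ['D', 'P', 'T', 'G']
    leaf 'D' → 'D'
    leaf 'P' → 'P'
    leaf 'T' → 'T'
    leaf 'G' → 'G'
  → '(D,P,T,G)'
  internal I0 with children ['M', 'Z', 'B', 'S']
    leaf 'M' → 'M'
    leaf 'Z' → 'Z'
    leaf 'B' → 'B'
    leaf 'S' → 'S'
  → '(M,Z,B,S)'
  internal I1 with children ['E', 'K']
    leaf 'E' → 'E'
    leaf 'K' → 'K'
  → '(E,K)'
  leaf 'W' → 'W'
→ '((D,P,T,G),(M,Z,B,S),(E,K),W)'
Final: ((D,P,T,G),(M,Z,B,S),(E,K),W);

Answer: ((D,P,T,G),(M,Z,B,S),(E,K),W);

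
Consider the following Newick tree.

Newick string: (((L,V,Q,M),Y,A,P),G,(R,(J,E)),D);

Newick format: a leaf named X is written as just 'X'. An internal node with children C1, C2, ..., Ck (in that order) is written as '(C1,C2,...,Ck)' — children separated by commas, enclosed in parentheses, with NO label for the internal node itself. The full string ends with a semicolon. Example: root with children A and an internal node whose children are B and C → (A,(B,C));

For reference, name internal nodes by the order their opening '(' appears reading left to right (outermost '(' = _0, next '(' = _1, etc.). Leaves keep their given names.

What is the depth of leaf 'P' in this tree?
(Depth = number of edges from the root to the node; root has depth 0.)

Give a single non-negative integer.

Newick: (((L,V,Q,M),Y,A,P),G,(R,(J,E)),D);
Naming internals by '(' encounter order: outermost '(' = _0, next = _1, ...
Query node: P
Path from root: _0 -> _1 -> P
Depth of P: 2 (number of edges from root)

Answer: 2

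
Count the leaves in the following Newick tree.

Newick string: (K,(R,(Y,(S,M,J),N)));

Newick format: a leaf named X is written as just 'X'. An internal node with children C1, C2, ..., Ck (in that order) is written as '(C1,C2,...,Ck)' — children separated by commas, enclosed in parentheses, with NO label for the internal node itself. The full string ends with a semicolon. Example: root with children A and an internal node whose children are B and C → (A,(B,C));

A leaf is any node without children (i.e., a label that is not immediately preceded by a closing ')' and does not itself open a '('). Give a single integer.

Answer: 7

Derivation:
Newick: (K,(R,(Y,(S,M,J),N)));
Scan left-to-right; a leaf is any maximal label run not followed by '(':
  pos 1: leaf 'K' → count = 1
  pos 4: leaf 'R' → count = 2
  pos 7: leaf 'Y' → count = 3
  pos 10: leaf 'S' → count = 4
  pos 12: leaf 'M' → count = 5
  pos 14: leaf 'J' → count = 6
  pos 17: leaf 'N' → count = 7
Total leaves: 7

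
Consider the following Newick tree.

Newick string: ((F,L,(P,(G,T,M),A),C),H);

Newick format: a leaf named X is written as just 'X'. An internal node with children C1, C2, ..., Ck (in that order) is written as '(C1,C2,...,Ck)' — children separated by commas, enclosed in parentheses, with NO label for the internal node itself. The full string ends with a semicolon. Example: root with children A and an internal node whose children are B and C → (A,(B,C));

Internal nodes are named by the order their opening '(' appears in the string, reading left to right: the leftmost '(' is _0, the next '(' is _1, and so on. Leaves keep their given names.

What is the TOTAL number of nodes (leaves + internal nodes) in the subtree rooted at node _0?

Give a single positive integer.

Newick: ((F,L,(P,(G,T,M),A),C),H);
Locate _0: it is the '(' at position 0 (the 1st '(' reading left to right).
Query: subtree rooted at _0
_0: subtree_size = 1 + 12
  _1: subtree_size = 1 + 10
    F: subtree_size = 1 + 0
    L: subtree_size = 1 + 0
    _2: subtree_size = 1 + 6
      P: subtree_size = 1 + 0
      _3: subtree_size = 1 + 3
        G: subtree_size = 1 + 0
        T: subtree_size = 1 + 0
        M: subtree_size = 1 + 0
      A: subtree_size = 1 + 0
    C: subtree_size = 1 + 0
  H: subtree_size = 1 + 0
Total subtree size of _0: 13

Answer: 13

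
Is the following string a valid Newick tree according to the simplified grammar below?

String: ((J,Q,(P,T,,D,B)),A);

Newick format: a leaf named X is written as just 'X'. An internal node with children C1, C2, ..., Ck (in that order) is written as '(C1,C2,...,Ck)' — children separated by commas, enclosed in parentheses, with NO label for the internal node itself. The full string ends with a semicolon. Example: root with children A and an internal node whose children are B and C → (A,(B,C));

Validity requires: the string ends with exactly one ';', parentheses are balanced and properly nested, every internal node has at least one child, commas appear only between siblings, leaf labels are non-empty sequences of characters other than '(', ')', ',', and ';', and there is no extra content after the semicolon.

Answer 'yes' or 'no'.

Answer: no

Derivation:
Input: ((J,Q,(P,T,,D,B)),A);
Paren balance: 3 '(' vs 3 ')' OK
Ends with single ';': True
Full parse: FAILS (empty leaf label at pos 11)
Valid: False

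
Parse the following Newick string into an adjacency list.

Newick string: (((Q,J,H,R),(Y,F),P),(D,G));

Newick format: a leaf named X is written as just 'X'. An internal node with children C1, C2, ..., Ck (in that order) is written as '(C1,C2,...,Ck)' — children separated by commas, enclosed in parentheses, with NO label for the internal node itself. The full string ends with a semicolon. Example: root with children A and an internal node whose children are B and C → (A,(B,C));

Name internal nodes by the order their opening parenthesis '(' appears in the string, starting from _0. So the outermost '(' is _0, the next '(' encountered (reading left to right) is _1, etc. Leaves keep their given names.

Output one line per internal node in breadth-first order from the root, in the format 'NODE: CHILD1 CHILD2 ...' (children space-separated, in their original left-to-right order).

Input: (((Q,J,H,R),(Y,F),P),(D,G));
Scanning left-to-right, naming '(' by encounter order:
  pos 0: '(' -> open internal node _0 (depth 1)
  pos 1: '(' -> open internal node _1 (depth 2)
  pos 2: '(' -> open internal node _2 (depth 3)
  pos 10: ')' -> close internal node _2 (now at depth 2)
  pos 12: '(' -> open internal node _3 (depth 3)
  pos 16: ')' -> close internal node _3 (now at depth 2)
  pos 19: ')' -> close internal node _1 (now at depth 1)
  pos 21: '(' -> open internal node _4 (depth 2)
  pos 25: ')' -> close internal node _4 (now at depth 1)
  pos 26: ')' -> close internal node _0 (now at depth 0)
Total internal nodes: 5
BFS adjacency from root:
  _0: _1 _4
  _1: _2 _3 P
  _4: D G
  _2: Q J H R
  _3: Y F

Answer: _0: _1 _4
_1: _2 _3 P
_4: D G
_2: Q J H R
_3: Y F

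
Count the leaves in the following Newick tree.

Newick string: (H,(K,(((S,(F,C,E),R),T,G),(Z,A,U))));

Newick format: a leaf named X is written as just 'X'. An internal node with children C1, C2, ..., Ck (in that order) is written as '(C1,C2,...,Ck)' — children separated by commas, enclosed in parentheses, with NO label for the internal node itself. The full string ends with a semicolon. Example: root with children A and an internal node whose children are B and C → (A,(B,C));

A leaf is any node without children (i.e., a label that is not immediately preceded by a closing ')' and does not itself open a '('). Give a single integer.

Newick: (H,(K,(((S,(F,C,E),R),T,G),(Z,A,U))));
Scan left-to-right; a leaf is any maximal label run not followed by '(':
  pos 1: leaf 'H' → count = 1
  pos 4: leaf 'K' → count = 2
  pos 9: leaf 'S' → count = 3
  pos 12: leaf 'F' → count = 4
  pos 14: leaf 'C' → count = 5
  pos 16: leaf 'E' → count = 6
  pos 19: leaf 'R' → count = 7
  pos 22: leaf 'T' → count = 8
  pos 24: leaf 'G' → count = 9
  pos 28: leaf 'Z' → count = 10
  pos 30: leaf 'A' → count = 11
  pos 32: leaf 'U' → count = 12
Total leaves: 12

Answer: 12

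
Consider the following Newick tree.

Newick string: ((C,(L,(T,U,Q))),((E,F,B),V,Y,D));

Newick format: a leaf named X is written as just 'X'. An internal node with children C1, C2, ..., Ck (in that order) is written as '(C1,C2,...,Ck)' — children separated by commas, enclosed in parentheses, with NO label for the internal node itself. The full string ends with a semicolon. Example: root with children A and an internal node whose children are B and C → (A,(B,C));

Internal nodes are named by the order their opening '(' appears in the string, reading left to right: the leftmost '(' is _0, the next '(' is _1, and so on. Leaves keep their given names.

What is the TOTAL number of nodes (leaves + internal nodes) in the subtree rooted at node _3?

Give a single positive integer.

Newick: ((C,(L,(T,U,Q))),((E,F,B),V,Y,D));
Locate _3: it is the '(' at position 7 (the 4th '(' reading left to right).
Query: subtree rooted at _3
_3: subtree_size = 1 + 3
  T: subtree_size = 1 + 0
  U: subtree_size = 1 + 0
  Q: subtree_size = 1 + 0
Total subtree size of _3: 4

Answer: 4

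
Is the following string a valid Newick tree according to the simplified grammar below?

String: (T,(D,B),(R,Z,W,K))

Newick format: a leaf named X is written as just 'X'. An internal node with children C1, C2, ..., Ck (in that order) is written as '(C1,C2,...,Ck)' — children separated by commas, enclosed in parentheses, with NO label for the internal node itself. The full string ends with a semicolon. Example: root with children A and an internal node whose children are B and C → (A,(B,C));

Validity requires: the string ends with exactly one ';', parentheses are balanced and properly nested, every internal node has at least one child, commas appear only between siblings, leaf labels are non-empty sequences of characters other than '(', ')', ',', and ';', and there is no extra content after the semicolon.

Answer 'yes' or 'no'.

Answer: no

Derivation:
Input: (T,(D,B),(R,Z,W,K))
Paren balance: 3 '(' vs 3 ')' OK
Ends with single ';': False
Full parse: FAILS (must end with ;)
Valid: False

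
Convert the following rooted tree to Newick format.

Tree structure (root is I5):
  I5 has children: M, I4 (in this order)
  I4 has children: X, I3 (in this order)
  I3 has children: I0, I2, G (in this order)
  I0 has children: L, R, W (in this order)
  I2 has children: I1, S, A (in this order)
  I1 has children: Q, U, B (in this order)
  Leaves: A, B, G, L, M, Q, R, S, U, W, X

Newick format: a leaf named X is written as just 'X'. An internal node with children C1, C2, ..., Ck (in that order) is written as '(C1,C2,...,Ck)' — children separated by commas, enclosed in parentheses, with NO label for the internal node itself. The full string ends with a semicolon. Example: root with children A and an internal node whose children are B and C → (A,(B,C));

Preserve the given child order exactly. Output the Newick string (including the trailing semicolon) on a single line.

Answer: (M,(X,((L,R,W),((Q,U,B),S,A),G)));

Derivation:
internal I5 with children ['M', 'I4']
  leaf 'M' → 'M'
  internal I4 with children ['X', 'I3']
    leaf 'X' → 'X'
    internal I3 with children ['I0', 'I2', 'G']
      internal I0 with children ['L', 'R', 'W']
        leaf 'L' → 'L'
        leaf 'R' → 'R'
        leaf 'W' → 'W'
      → '(L,R,W)'
      internal I2 with children ['I1', 'S', 'A']
        internal I1 with children ['Q', 'U', 'B']
          leaf 'Q' → 'Q'
          leaf 'U' → 'U'
          leaf 'B' → 'B'
        → '(Q,U,B)'
        leaf 'S' → 'S'
        leaf 'A' → 'A'
      → '((Q,U,B),S,A)'
      leaf 'G' → 'G'
    → '((L,R,W),((Q,U,B),S,A),G)'
  → '(X,((L,R,W),((Q,U,B),S,A),G))'
→ '(M,(X,((L,R,W),((Q,U,B),S,A),G)))'
Final: (M,(X,((L,R,W),((Q,U,B),S,A),G)));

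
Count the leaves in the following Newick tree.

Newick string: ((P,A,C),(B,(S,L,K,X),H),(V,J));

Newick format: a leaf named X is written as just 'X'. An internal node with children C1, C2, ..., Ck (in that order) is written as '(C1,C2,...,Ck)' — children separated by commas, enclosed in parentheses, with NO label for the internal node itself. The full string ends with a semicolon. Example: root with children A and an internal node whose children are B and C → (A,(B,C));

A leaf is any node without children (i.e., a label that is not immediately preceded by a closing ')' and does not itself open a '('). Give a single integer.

Answer: 11

Derivation:
Newick: ((P,A,C),(B,(S,L,K,X),H),(V,J));
Scan left-to-right; a leaf is any maximal label run not followed by '(':
  pos 2: leaf 'P' → count = 1
  pos 4: leaf 'A' → count = 2
  pos 6: leaf 'C' → count = 3
  pos 10: leaf 'B' → count = 4
  pos 13: leaf 'S' → count = 5
  pos 15: leaf 'L' → count = 6
  pos 17: leaf 'K' → count = 7
  pos 19: leaf 'X' → count = 8
  pos 22: leaf 'H' → count = 9
  pos 26: leaf 'V' → count = 10
  pos 28: leaf 'J' → count = 11
Total leaves: 11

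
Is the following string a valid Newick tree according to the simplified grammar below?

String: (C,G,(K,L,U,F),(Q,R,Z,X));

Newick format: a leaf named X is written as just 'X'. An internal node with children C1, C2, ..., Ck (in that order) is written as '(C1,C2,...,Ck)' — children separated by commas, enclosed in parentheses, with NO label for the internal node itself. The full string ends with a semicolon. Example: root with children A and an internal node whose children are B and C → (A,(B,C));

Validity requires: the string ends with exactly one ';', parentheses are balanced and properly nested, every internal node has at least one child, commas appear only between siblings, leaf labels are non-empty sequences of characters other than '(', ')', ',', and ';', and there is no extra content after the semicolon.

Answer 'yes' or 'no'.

Answer: yes

Derivation:
Input: (C,G,(K,L,U,F),(Q,R,Z,X));
Paren balance: 3 '(' vs 3 ')' OK
Ends with single ';': True
Full parse: OK
Valid: True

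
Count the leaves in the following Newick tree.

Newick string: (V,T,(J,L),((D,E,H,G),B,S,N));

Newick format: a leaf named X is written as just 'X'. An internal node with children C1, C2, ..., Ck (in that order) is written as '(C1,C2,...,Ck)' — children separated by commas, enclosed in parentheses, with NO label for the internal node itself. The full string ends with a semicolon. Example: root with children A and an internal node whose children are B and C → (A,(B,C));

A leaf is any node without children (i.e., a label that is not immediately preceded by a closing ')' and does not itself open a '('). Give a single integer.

Answer: 11

Derivation:
Newick: (V,T,(J,L),((D,E,H,G),B,S,N));
Scan left-to-right; a leaf is any maximal label run not followed by '(':
  pos 1: leaf 'V' → count = 1
  pos 3: leaf 'T' → count = 2
  pos 6: leaf 'J' → count = 3
  pos 8: leaf 'L' → count = 4
  pos 13: leaf 'D' → count = 5
  pos 15: leaf 'E' → count = 6
  pos 17: leaf 'H' → count = 7
  pos 19: leaf 'G' → count = 8
  pos 22: leaf 'B' → count = 9
  pos 24: leaf 'S' → count = 10
  pos 26: leaf 'N' → count = 11
Total leaves: 11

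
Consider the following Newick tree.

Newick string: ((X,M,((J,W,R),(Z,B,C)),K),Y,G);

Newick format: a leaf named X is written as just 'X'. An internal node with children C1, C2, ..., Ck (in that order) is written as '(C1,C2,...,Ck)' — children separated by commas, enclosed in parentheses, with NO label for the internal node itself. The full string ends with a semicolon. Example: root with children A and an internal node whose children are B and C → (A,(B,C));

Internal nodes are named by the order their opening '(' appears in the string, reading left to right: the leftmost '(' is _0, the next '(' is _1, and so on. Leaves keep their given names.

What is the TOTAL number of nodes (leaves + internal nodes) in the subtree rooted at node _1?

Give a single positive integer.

Newick: ((X,M,((J,W,R),(Z,B,C)),K),Y,G);
Locate _1: it is the '(' at position 1 (the 2nd '(' reading left to right).
Query: subtree rooted at _1
_1: subtree_size = 1 + 12
  X: subtree_size = 1 + 0
  M: subtree_size = 1 + 0
  _2: subtree_size = 1 + 8
    _3: subtree_size = 1 + 3
      J: subtree_size = 1 + 0
      W: subtree_size = 1 + 0
      R: subtree_size = 1 + 0
    _4: subtree_size = 1 + 3
      Z: subtree_size = 1 + 0
      B: subtree_size = 1 + 0
      C: subtree_size = 1 + 0
  K: subtree_size = 1 + 0
Total subtree size of _1: 13

Answer: 13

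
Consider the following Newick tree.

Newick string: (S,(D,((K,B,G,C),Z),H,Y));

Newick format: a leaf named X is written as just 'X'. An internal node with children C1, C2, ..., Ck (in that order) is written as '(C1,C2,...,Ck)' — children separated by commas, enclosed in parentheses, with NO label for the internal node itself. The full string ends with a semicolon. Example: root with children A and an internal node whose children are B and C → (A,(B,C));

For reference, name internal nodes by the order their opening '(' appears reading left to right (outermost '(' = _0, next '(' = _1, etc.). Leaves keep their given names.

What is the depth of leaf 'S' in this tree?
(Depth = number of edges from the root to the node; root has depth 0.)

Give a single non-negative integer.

Newick: (S,(D,((K,B,G,C),Z),H,Y));
Naming internals by '(' encounter order: outermost '(' = _0, next = _1, ...
Query node: S
Path from root: _0 -> S
Depth of S: 1 (number of edges from root)

Answer: 1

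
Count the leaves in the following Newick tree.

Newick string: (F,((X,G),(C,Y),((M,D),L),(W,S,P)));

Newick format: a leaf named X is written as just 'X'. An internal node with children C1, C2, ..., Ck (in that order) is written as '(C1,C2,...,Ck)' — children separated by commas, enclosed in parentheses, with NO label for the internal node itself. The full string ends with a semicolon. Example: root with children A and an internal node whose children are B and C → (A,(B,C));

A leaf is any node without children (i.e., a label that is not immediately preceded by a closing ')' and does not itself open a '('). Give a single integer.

Answer: 11

Derivation:
Newick: (F,((X,G),(C,Y),((M,D),L),(W,S,P)));
Scan left-to-right; a leaf is any maximal label run not followed by '(':
  pos 1: leaf 'F' → count = 1
  pos 5: leaf 'X' → count = 2
  pos 7: leaf 'G' → count = 3
  pos 11: leaf 'C' → count = 4
  pos 13: leaf 'Y' → count = 5
  pos 18: leaf 'M' → count = 6
  pos 20: leaf 'D' → count = 7
  pos 23: leaf 'L' → count = 8
  pos 27: leaf 'W' → count = 9
  pos 29: leaf 'S' → count = 10
  pos 31: leaf 'P' → count = 11
Total leaves: 11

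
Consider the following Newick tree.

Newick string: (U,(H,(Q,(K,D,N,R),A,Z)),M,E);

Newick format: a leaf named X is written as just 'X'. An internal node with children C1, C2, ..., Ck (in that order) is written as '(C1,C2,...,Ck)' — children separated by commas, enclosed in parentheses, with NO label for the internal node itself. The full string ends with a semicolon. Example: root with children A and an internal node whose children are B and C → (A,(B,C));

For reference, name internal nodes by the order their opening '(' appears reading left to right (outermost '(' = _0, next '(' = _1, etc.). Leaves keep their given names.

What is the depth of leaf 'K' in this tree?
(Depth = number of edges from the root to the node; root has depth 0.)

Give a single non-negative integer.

Newick: (U,(H,(Q,(K,D,N,R),A,Z)),M,E);
Naming internals by '(' encounter order: outermost '(' = _0, next = _1, ...
Query node: K
Path from root: _0 -> _1 -> _2 -> _3 -> K
Depth of K: 4 (number of edges from root)

Answer: 4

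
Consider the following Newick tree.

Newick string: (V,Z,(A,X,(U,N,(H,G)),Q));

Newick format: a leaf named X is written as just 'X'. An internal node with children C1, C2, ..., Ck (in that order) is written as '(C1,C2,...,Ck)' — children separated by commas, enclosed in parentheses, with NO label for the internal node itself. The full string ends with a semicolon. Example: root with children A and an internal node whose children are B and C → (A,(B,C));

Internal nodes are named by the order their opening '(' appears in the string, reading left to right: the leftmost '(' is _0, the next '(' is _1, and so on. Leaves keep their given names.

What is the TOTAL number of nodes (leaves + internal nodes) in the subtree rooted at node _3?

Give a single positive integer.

Newick: (V,Z,(A,X,(U,N,(H,G)),Q));
Locate _3: it is the '(' at position 15 (the 4th '(' reading left to right).
Query: subtree rooted at _3
_3: subtree_size = 1 + 2
  H: subtree_size = 1 + 0
  G: subtree_size = 1 + 0
Total subtree size of _3: 3

Answer: 3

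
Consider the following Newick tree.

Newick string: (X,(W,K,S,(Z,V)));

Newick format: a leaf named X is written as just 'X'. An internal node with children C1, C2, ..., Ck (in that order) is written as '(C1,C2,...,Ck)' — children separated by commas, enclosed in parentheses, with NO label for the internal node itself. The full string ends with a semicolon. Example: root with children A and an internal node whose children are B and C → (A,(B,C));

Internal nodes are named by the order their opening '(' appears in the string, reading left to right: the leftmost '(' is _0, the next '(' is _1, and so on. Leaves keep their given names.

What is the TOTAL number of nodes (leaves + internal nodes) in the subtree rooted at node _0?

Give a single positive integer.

Newick: (X,(W,K,S,(Z,V)));
Locate _0: it is the '(' at position 0 (the 1st '(' reading left to right).
Query: subtree rooted at _0
_0: subtree_size = 1 + 8
  X: subtree_size = 1 + 0
  _1: subtree_size = 1 + 6
    W: subtree_size = 1 + 0
    K: subtree_size = 1 + 0
    S: subtree_size = 1 + 0
    _2: subtree_size = 1 + 2
      Z: subtree_size = 1 + 0
      V: subtree_size = 1 + 0
Total subtree size of _0: 9

Answer: 9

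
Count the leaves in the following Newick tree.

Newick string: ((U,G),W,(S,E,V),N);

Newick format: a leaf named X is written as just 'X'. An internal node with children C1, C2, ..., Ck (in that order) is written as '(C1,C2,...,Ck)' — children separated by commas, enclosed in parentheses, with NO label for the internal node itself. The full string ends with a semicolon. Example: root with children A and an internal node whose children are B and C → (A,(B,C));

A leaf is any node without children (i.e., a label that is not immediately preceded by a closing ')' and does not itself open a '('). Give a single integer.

Newick: ((U,G),W,(S,E,V),N);
Scan left-to-right; a leaf is any maximal label run not followed by '(':
  pos 2: leaf 'U' → count = 1
  pos 4: leaf 'G' → count = 2
  pos 7: leaf 'W' → count = 3
  pos 10: leaf 'S' → count = 4
  pos 12: leaf 'E' → count = 5
  pos 14: leaf 'V' → count = 6
  pos 17: leaf 'N' → count = 7
Total leaves: 7

Answer: 7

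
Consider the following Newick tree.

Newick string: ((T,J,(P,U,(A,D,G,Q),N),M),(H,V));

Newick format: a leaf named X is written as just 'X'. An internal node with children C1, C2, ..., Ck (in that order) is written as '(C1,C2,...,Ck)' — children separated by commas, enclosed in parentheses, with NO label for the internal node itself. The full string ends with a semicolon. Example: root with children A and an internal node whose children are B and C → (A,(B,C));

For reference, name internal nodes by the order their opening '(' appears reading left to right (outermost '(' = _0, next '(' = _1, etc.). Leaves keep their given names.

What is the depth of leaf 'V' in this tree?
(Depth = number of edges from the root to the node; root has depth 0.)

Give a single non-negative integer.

Answer: 2

Derivation:
Newick: ((T,J,(P,U,(A,D,G,Q),N),M),(H,V));
Naming internals by '(' encounter order: outermost '(' = _0, next = _1, ...
Query node: V
Path from root: _0 -> _4 -> V
Depth of V: 2 (number of edges from root)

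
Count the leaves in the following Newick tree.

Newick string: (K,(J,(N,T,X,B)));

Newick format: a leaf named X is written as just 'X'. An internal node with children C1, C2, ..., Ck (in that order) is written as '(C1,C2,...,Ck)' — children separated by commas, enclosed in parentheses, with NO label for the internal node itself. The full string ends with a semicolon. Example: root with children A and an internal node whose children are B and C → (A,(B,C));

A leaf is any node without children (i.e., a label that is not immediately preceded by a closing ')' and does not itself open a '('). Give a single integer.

Newick: (K,(J,(N,T,X,B)));
Scan left-to-right; a leaf is any maximal label run not followed by '(':
  pos 1: leaf 'K' → count = 1
  pos 4: leaf 'J' → count = 2
  pos 7: leaf 'N' → count = 3
  pos 9: leaf 'T' → count = 4
  pos 11: leaf 'X' → count = 5
  pos 13: leaf 'B' → count = 6
Total leaves: 6

Answer: 6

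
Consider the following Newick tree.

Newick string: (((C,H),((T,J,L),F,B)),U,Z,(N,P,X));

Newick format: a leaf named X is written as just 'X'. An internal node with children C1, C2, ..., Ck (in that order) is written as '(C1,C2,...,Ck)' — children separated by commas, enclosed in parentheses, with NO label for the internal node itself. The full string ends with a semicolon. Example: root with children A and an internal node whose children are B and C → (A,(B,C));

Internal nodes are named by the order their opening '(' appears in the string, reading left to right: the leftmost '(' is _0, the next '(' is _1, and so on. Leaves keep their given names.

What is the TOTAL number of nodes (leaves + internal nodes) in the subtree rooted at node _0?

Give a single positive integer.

Answer: 18

Derivation:
Newick: (((C,H),((T,J,L),F,B)),U,Z,(N,P,X));
Locate _0: it is the '(' at position 0 (the 1st '(' reading left to right).
Query: subtree rooted at _0
_0: subtree_size = 1 + 17
  _1: subtree_size = 1 + 10
    _2: subtree_size = 1 + 2
      C: subtree_size = 1 + 0
      H: subtree_size = 1 + 0
    _3: subtree_size = 1 + 6
      _4: subtree_size = 1 + 3
        T: subtree_size = 1 + 0
        J: subtree_size = 1 + 0
        L: subtree_size = 1 + 0
      F: subtree_size = 1 + 0
      B: subtree_size = 1 + 0
  U: subtree_size = 1 + 0
  Z: subtree_size = 1 + 0
  _5: subtree_size = 1 + 3
    N: subtree_size = 1 + 0
    P: subtree_size = 1 + 0
    X: subtree_size = 1 + 0
Total subtree size of _0: 18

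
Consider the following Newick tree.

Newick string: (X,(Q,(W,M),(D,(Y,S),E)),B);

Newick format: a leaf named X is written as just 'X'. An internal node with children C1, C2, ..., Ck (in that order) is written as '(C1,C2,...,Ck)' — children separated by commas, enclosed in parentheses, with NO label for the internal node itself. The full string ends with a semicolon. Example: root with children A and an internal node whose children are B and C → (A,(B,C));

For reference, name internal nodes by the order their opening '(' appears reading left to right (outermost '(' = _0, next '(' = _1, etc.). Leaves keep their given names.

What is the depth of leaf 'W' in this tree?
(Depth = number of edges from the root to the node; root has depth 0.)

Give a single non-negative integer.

Answer: 3

Derivation:
Newick: (X,(Q,(W,M),(D,(Y,S),E)),B);
Naming internals by '(' encounter order: outermost '(' = _0, next = _1, ...
Query node: W
Path from root: _0 -> _1 -> _2 -> W
Depth of W: 3 (number of edges from root)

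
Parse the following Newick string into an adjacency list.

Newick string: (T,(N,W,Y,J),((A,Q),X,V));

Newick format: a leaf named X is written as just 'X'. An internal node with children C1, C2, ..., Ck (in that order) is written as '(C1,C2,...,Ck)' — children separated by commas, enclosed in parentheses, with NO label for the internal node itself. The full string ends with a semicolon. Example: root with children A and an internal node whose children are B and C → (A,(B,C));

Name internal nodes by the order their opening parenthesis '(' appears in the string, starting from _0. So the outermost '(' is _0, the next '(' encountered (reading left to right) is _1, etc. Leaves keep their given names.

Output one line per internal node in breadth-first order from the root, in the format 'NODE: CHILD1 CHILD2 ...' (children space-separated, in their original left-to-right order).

Input: (T,(N,W,Y,J),((A,Q),X,V));
Scanning left-to-right, naming '(' by encounter order:
  pos 0: '(' -> open internal node _0 (depth 1)
  pos 3: '(' -> open internal node _1 (depth 2)
  pos 11: ')' -> close internal node _1 (now at depth 1)
  pos 13: '(' -> open internal node _2 (depth 2)
  pos 14: '(' -> open internal node _3 (depth 3)
  pos 18: ')' -> close internal node _3 (now at depth 2)
  pos 23: ')' -> close internal node _2 (now at depth 1)
  pos 24: ')' -> close internal node _0 (now at depth 0)
Total internal nodes: 4
BFS adjacency from root:
  _0: T _1 _2
  _1: N W Y J
  _2: _3 X V
  _3: A Q

Answer: _0: T _1 _2
_1: N W Y J
_2: _3 X V
_3: A Q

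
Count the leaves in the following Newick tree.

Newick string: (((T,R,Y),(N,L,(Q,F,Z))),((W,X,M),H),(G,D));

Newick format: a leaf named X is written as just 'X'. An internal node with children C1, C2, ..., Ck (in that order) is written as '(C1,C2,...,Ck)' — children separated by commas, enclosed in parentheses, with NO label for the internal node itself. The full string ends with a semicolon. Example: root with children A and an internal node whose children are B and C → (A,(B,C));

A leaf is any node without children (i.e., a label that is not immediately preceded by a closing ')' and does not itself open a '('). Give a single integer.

Newick: (((T,R,Y),(N,L,(Q,F,Z))),((W,X,M),H),(G,D));
Scan left-to-right; a leaf is any maximal label run not followed by '(':
  pos 3: leaf 'T' → count = 1
  pos 5: leaf 'R' → count = 2
  pos 7: leaf 'Y' → count = 3
  pos 11: leaf 'N' → count = 4
  pos 13: leaf 'L' → count = 5
  pos 16: leaf 'Q' → count = 6
  pos 18: leaf 'F' → count = 7
  pos 20: leaf 'Z' → count = 8
  pos 27: leaf 'W' → count = 9
  pos 29: leaf 'X' → count = 10
  pos 31: leaf 'M' → count = 11
  pos 34: leaf 'H' → count = 12
  pos 38: leaf 'G' → count = 13
  pos 40: leaf 'D' → count = 14
Total leaves: 14

Answer: 14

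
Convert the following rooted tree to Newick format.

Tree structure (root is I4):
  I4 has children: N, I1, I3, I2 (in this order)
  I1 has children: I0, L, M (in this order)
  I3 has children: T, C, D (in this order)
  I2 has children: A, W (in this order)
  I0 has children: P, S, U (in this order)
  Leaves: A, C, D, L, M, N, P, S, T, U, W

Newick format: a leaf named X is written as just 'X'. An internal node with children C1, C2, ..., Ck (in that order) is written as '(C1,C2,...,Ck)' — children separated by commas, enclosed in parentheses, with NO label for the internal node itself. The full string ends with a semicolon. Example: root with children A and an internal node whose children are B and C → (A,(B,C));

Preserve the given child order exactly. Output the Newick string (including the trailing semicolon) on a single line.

Answer: (N,((P,S,U),L,M),(T,C,D),(A,W));

Derivation:
internal I4 with children ['N', 'I1', 'I3', 'I2']
  leaf 'N' → 'N'
  internal I1 with children ['I0', 'L', 'M']
    internal I0 with children ['P', 'S', 'U']
      leaf 'P' → 'P'
      leaf 'S' → 'S'
      leaf 'U' → 'U'
    → '(P,S,U)'
    leaf 'L' → 'L'
    leaf 'M' → 'M'
  → '((P,S,U),L,M)'
  internal I3 with children ['T', 'C', 'D']
    leaf 'T' → 'T'
    leaf 'C' → 'C'
    leaf 'D' → 'D'
  → '(T,C,D)'
  internal I2 with children ['A', 'W']
    leaf 'A' → 'A'
    leaf 'W' → 'W'
  → '(A,W)'
→ '(N,((P,S,U),L,M),(T,C,D),(A,W))'
Final: (N,((P,S,U),L,M),(T,C,D),(A,W));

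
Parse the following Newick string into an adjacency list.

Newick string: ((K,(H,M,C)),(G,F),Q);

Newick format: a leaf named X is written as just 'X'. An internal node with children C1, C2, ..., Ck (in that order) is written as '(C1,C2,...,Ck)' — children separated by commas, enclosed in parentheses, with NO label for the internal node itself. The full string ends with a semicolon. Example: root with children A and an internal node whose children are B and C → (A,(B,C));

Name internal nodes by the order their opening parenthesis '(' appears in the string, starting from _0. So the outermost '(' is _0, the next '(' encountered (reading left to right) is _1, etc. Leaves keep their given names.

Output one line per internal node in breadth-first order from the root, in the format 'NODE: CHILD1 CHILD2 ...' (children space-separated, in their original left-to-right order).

Answer: _0: _1 _3 Q
_1: K _2
_3: G F
_2: H M C

Derivation:
Input: ((K,(H,M,C)),(G,F),Q);
Scanning left-to-right, naming '(' by encounter order:
  pos 0: '(' -> open internal node _0 (depth 1)
  pos 1: '(' -> open internal node _1 (depth 2)
  pos 4: '(' -> open internal node _2 (depth 3)
  pos 10: ')' -> close internal node _2 (now at depth 2)
  pos 11: ')' -> close internal node _1 (now at depth 1)
  pos 13: '(' -> open internal node _3 (depth 2)
  pos 17: ')' -> close internal node _3 (now at depth 1)
  pos 20: ')' -> close internal node _0 (now at depth 0)
Total internal nodes: 4
BFS adjacency from root:
  _0: _1 _3 Q
  _1: K _2
  _3: G F
  _2: H M C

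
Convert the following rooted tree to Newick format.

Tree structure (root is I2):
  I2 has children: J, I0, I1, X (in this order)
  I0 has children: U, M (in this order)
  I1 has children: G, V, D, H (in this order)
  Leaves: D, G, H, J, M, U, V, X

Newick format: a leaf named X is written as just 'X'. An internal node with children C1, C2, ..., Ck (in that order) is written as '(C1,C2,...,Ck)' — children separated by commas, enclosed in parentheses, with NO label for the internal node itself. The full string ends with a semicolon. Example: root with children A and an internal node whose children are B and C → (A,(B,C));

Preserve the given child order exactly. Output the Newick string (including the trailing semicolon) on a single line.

Answer: (J,(U,M),(G,V,D,H),X);

Derivation:
internal I2 with children ['J', 'I0', 'I1', 'X']
  leaf 'J' → 'J'
  internal I0 with children ['U', 'M']
    leaf 'U' → 'U'
    leaf 'M' → 'M'
  → '(U,M)'
  internal I1 with children ['G', 'V', 'D', 'H']
    leaf 'G' → 'G'
    leaf 'V' → 'V'
    leaf 'D' → 'D'
    leaf 'H' → 'H'
  → '(G,V,D,H)'
  leaf 'X' → 'X'
→ '(J,(U,M),(G,V,D,H),X)'
Final: (J,(U,M),(G,V,D,H),X);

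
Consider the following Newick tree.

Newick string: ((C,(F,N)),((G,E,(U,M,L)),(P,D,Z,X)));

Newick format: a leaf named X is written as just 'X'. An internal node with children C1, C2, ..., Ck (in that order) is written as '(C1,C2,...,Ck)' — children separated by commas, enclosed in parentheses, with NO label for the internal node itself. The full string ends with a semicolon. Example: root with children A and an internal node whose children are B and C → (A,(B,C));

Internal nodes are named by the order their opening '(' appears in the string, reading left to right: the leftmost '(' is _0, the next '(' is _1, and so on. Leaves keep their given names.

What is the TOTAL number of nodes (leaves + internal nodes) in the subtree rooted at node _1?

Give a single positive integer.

Newick: ((C,(F,N)),((G,E,(U,M,L)),(P,D,Z,X)));
Locate _1: it is the '(' at position 1 (the 2nd '(' reading left to right).
Query: subtree rooted at _1
_1: subtree_size = 1 + 4
  C: subtree_size = 1 + 0
  _2: subtree_size = 1 + 2
    F: subtree_size = 1 + 0
    N: subtree_size = 1 + 0
Total subtree size of _1: 5

Answer: 5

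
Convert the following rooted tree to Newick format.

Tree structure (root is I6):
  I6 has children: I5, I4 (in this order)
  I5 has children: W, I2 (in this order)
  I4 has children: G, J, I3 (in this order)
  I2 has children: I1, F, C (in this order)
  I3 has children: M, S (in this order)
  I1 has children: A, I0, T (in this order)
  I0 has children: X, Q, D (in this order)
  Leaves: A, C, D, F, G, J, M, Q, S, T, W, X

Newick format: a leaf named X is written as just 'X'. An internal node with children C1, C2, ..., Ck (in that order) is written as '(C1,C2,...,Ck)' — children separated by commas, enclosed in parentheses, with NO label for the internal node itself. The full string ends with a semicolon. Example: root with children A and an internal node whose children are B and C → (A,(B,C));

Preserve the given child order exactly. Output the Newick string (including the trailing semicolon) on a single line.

internal I6 with children ['I5', 'I4']
  internal I5 with children ['W', 'I2']
    leaf 'W' → 'W'
    internal I2 with children ['I1', 'F', 'C']
      internal I1 with children ['A', 'I0', 'T']
        leaf 'A' → 'A'
        internal I0 with children ['X', 'Q', 'D']
          leaf 'X' → 'X'
          leaf 'Q' → 'Q'
          leaf 'D' → 'D'
        → '(X,Q,D)'
        leaf 'T' → 'T'
      → '(A,(X,Q,D),T)'
      leaf 'F' → 'F'
      leaf 'C' → 'C'
    → '((A,(X,Q,D),T),F,C)'
  → '(W,((A,(X,Q,D),T),F,C))'
  internal I4 with children ['G', 'J', 'I3']
    leaf 'G' → 'G'
    leaf 'J' → 'J'
    internal I3 with children ['M', 'S']
      leaf 'M' → 'M'
      leaf 'S' → 'S'
    → '(M,S)'
  → '(G,J,(M,S))'
→ '((W,((A,(X,Q,D),T),F,C)),(G,J,(M,S)))'
Final: ((W,((A,(X,Q,D),T),F,C)),(G,J,(M,S)));

Answer: ((W,((A,(X,Q,D),T),F,C)),(G,J,(M,S)));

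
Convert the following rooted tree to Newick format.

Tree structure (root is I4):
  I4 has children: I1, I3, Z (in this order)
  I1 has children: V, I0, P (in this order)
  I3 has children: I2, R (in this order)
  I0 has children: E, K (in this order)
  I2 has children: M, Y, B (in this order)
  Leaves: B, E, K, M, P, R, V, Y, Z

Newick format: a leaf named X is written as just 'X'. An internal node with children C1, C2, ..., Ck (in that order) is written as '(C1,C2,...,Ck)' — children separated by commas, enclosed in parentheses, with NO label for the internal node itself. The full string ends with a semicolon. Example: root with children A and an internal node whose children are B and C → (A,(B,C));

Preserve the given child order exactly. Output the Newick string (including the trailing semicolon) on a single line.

Answer: ((V,(E,K),P),((M,Y,B),R),Z);

Derivation:
internal I4 with children ['I1', 'I3', 'Z']
  internal I1 with children ['V', 'I0', 'P']
    leaf 'V' → 'V'
    internal I0 with children ['E', 'K']
      leaf 'E' → 'E'
      leaf 'K' → 'K'
    → '(E,K)'
    leaf 'P' → 'P'
  → '(V,(E,K),P)'
  internal I3 with children ['I2', 'R']
    internal I2 with children ['M', 'Y', 'B']
      leaf 'M' → 'M'
      leaf 'Y' → 'Y'
      leaf 'B' → 'B'
    → '(M,Y,B)'
    leaf 'R' → 'R'
  → '((M,Y,B),R)'
  leaf 'Z' → 'Z'
→ '((V,(E,K),P),((M,Y,B),R),Z)'
Final: ((V,(E,K),P),((M,Y,B),R),Z);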